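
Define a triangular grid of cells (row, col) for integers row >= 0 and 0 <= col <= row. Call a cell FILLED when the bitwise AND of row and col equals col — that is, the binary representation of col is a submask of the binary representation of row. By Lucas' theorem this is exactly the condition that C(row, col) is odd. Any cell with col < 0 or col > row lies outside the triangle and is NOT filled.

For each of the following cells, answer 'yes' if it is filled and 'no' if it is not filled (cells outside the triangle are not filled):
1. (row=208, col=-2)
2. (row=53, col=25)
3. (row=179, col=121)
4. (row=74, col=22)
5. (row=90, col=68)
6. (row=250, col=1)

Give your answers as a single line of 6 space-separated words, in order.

(208,-2): col outside [0, 208] -> not filled
(53,25): row=0b110101, col=0b11001, row AND col = 0b10001 = 17; 17 != 25 -> empty
(179,121): row=0b10110011, col=0b1111001, row AND col = 0b110001 = 49; 49 != 121 -> empty
(74,22): row=0b1001010, col=0b10110, row AND col = 0b10 = 2; 2 != 22 -> empty
(90,68): row=0b1011010, col=0b1000100, row AND col = 0b1000000 = 64; 64 != 68 -> empty
(250,1): row=0b11111010, col=0b1, row AND col = 0b0 = 0; 0 != 1 -> empty

Answer: no no no no no no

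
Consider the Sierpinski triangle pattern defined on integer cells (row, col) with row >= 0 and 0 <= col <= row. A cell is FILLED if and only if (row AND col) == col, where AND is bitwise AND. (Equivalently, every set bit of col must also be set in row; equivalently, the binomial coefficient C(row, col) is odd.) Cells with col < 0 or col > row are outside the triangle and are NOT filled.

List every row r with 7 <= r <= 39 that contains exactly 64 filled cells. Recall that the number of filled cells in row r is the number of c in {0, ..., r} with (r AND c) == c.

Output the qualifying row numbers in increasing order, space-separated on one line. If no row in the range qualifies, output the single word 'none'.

Answer: none

Derivation:
Row r has 2^popcount(r) filled cells, so we need popcount(r) = log2(64) = 6.
Scan r = 7..39 and keep those with exactly 6 one-bits:
r=7=111 popcount=3 -> skip
r=8=1000 popcount=1 -> skip
r=9=1001 popcount=2 -> skip
r=10=1010 popcount=2 -> skip
r=11=1011 popcount=3 -> skip
r=12=1100 popcount=2 -> skip
r=13=1101 popcount=3 -> skip
r=14=1110 popcount=3 -> skip
r=15=1111 popcount=4 -> skip
r=16=10000 popcount=1 -> skip
r=17=10001 popcount=2 -> skip
r=18=10010 popcount=2 -> skip
r=19=10011 popcount=3 -> skip
r=20=10100 popcount=2 -> skip
r=21=10101 popcount=3 -> skip
r=22=10110 popcount=3 -> skip
r=23=10111 popcount=4 -> skip
r=24=11000 popcount=2 -> skip
r=25=11001 popcount=3 -> skip
r=26=11010 popcount=3 -> skip
r=27=11011 popcount=4 -> skip
r=28=11100 popcount=3 -> skip
r=29=11101 popcount=4 -> skip
r=30=11110 popcount=4 -> skip
r=31=11111 popcount=5 -> skip
r=32=100000 popcount=1 -> skip
r=33=100001 popcount=2 -> skip
r=34=100010 popcount=2 -> skip
r=35=100011 popcount=3 -> skip
r=36=100100 popcount=2 -> skip
r=37=100101 popcount=3 -> skip
r=38=100110 popcount=3 -> skip
r=39=100111 popcount=4 -> skip
Kept rows: none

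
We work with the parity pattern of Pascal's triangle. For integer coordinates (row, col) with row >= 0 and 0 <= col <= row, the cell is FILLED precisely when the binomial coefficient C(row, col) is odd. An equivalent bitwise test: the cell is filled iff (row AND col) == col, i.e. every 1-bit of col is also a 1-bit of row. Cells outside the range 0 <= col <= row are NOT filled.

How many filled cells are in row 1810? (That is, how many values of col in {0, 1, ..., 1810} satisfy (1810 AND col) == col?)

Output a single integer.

1810 in binary = 11100010010
popcount(1810) = number of 1-bits in 11100010010 = 5
A col c satisfies (1810 AND c) == c iff every set bit of c is also set in 1810; each of the 5 set bits of 1810 can independently be on or off in c.
count = 2^5 = 32

Answer: 32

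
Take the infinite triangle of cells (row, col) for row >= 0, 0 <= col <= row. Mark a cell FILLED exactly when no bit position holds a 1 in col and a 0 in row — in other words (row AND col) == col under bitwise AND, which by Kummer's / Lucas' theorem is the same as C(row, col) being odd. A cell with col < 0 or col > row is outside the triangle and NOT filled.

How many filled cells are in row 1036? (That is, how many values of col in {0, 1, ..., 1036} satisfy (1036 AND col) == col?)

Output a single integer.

Answer: 8

Derivation:
1036 in binary = 10000001100
popcount(1036) = number of 1-bits in 10000001100 = 3
A col c satisfies (1036 AND c) == c iff every set bit of c is also set in 1036; each of the 3 set bits of 1036 can independently be on or off in c.
count = 2^3 = 8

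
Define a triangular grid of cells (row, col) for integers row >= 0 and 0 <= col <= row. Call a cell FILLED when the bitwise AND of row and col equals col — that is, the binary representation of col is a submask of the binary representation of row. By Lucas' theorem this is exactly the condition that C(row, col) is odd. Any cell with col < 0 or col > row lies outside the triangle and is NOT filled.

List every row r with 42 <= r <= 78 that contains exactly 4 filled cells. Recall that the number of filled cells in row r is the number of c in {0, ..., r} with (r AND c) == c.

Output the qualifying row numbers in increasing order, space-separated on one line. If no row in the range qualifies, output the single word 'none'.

Row r has 2^popcount(r) filled cells, so we need popcount(r) = log2(4) = 2.
Scan r = 42..78 and keep those with exactly 2 one-bits:
r=42=101010 popcount=3 -> skip
r=43=101011 popcount=4 -> skip
r=44=101100 popcount=3 -> skip
r=45=101101 popcount=4 -> skip
r=46=101110 popcount=4 -> skip
r=47=101111 popcount=5 -> skip
r=48=110000 popcount=2 -> KEEP
r=49=110001 popcount=3 -> skip
r=50=110010 popcount=3 -> skip
r=51=110011 popcount=4 -> skip
r=52=110100 popcount=3 -> skip
r=53=110101 popcount=4 -> skip
r=54=110110 popcount=4 -> skip
r=55=110111 popcount=5 -> skip
r=56=111000 popcount=3 -> skip
r=57=111001 popcount=4 -> skip
r=58=111010 popcount=4 -> skip
r=59=111011 popcount=5 -> skip
r=60=111100 popcount=4 -> skip
r=61=111101 popcount=5 -> skip
r=62=111110 popcount=5 -> skip
r=63=111111 popcount=6 -> skip
r=64=1000000 popcount=1 -> skip
r=65=1000001 popcount=2 -> KEEP
r=66=1000010 popcount=2 -> KEEP
r=67=1000011 popcount=3 -> skip
r=68=1000100 popcount=2 -> KEEP
r=69=1000101 popcount=3 -> skip
r=70=1000110 popcount=3 -> skip
r=71=1000111 popcount=4 -> skip
r=72=1001000 popcount=2 -> KEEP
r=73=1001001 popcount=3 -> skip
r=74=1001010 popcount=3 -> skip
r=75=1001011 popcount=4 -> skip
r=76=1001100 popcount=3 -> skip
r=77=1001101 popcount=4 -> skip
r=78=1001110 popcount=4 -> skip
Kept rows: 48 65 66 68 72

Answer: 48 65 66 68 72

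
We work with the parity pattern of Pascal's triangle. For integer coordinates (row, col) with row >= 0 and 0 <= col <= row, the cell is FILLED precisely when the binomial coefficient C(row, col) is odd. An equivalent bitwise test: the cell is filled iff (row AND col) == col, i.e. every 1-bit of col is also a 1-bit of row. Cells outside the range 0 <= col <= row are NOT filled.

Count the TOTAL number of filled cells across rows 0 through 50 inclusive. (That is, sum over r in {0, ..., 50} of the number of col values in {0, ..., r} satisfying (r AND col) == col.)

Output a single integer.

r0=0 pc0: +1 =1
r1=1 pc1: +2 =3
r2=10 pc1: +2 =5
r3=11 pc2: +4 =9
r4=100 pc1: +2 =11
r5=101 pc2: +4 =15
r6=110 pc2: +4 =19
r7=111 pc3: +8 =27
r8=1000 pc1: +2 =29
r9=1001 pc2: +4 =33
r10=1010 pc2: +4 =37
r11=1011 pc3: +8 =45
r12=1100 pc2: +4 =49
r13=1101 pc3: +8 =57
r14=1110 pc3: +8 =65
r15=1111 pc4: +16 =81
r16=10000 pc1: +2 =83
r17=10001 pc2: +4 =87
r18=10010 pc2: +4 =91
r19=10011 pc3: +8 =99
r20=10100 pc2: +4 =103
r21=10101 pc3: +8 =111
r22=10110 pc3: +8 =119
r23=10111 pc4: +16 =135
r24=11000 pc2: +4 =139
r25=11001 pc3: +8 =147
r26=11010 pc3: +8 =155
r27=11011 pc4: +16 =171
r28=11100 pc3: +8 =179
r29=11101 pc4: +16 =195
r30=11110 pc4: +16 =211
r31=11111 pc5: +32 =243
r32=100000 pc1: +2 =245
r33=100001 pc2: +4 =249
r34=100010 pc2: +4 =253
r35=100011 pc3: +8 =261
r36=100100 pc2: +4 =265
r37=100101 pc3: +8 =273
r38=100110 pc3: +8 =281
r39=100111 pc4: +16 =297
r40=101000 pc2: +4 =301
r41=101001 pc3: +8 =309
r42=101010 pc3: +8 =317
r43=101011 pc4: +16 =333
r44=101100 pc3: +8 =341
r45=101101 pc4: +16 =357
r46=101110 pc4: +16 =373
r47=101111 pc5: +32 =405
r48=110000 pc2: +4 =409
r49=110001 pc3: +8 =417
r50=110010 pc3: +8 =425

Answer: 425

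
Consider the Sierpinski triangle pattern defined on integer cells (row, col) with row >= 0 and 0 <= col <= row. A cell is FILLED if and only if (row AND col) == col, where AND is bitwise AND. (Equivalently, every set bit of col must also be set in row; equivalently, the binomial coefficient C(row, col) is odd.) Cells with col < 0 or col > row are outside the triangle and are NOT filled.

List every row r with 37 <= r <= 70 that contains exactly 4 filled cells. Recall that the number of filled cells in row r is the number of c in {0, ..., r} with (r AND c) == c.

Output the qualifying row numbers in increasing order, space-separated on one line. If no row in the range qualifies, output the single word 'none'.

Answer: 40 48 65 66 68

Derivation:
Row r has 2^popcount(r) filled cells, so we need popcount(r) = log2(4) = 2.
Scan r = 37..70 and keep those with exactly 2 one-bits:
r=37=100101 popcount=3 -> skip
r=38=100110 popcount=3 -> skip
r=39=100111 popcount=4 -> skip
r=40=101000 popcount=2 -> KEEP
r=41=101001 popcount=3 -> skip
r=42=101010 popcount=3 -> skip
r=43=101011 popcount=4 -> skip
r=44=101100 popcount=3 -> skip
r=45=101101 popcount=4 -> skip
r=46=101110 popcount=4 -> skip
r=47=101111 popcount=5 -> skip
r=48=110000 popcount=2 -> KEEP
r=49=110001 popcount=3 -> skip
r=50=110010 popcount=3 -> skip
r=51=110011 popcount=4 -> skip
r=52=110100 popcount=3 -> skip
r=53=110101 popcount=4 -> skip
r=54=110110 popcount=4 -> skip
r=55=110111 popcount=5 -> skip
r=56=111000 popcount=3 -> skip
r=57=111001 popcount=4 -> skip
r=58=111010 popcount=4 -> skip
r=59=111011 popcount=5 -> skip
r=60=111100 popcount=4 -> skip
r=61=111101 popcount=5 -> skip
r=62=111110 popcount=5 -> skip
r=63=111111 popcount=6 -> skip
r=64=1000000 popcount=1 -> skip
r=65=1000001 popcount=2 -> KEEP
r=66=1000010 popcount=2 -> KEEP
r=67=1000011 popcount=3 -> skip
r=68=1000100 popcount=2 -> KEEP
r=69=1000101 popcount=3 -> skip
r=70=1000110 popcount=3 -> skip
Kept rows: 40 48 65 66 68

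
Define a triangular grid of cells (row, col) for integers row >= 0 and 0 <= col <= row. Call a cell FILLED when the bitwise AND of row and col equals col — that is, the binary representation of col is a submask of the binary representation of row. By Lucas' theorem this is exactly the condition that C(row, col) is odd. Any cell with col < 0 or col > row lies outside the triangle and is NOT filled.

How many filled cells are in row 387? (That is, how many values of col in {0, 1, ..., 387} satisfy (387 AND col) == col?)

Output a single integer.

Answer: 16

Derivation:
387 in binary = 110000011
popcount(387) = number of 1-bits in 110000011 = 4
A col c satisfies (387 AND c) == c iff every set bit of c is also set in 387; each of the 4 set bits of 387 can independently be on or off in c.
count = 2^4 = 16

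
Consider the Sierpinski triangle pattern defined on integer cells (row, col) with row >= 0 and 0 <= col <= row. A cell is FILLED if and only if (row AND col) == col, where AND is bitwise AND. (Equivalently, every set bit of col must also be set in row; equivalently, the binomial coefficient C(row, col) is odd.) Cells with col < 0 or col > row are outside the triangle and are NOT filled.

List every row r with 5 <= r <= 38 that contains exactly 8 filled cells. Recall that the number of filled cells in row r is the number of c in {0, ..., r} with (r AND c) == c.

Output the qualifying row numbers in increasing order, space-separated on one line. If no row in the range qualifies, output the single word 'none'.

Row r has 2^popcount(r) filled cells, so we need popcount(r) = log2(8) = 3.
Scan r = 5..38 and keep those with exactly 3 one-bits:
r=5=101 popcount=2 -> skip
r=6=110 popcount=2 -> skip
r=7=111 popcount=3 -> KEEP
r=8=1000 popcount=1 -> skip
r=9=1001 popcount=2 -> skip
r=10=1010 popcount=2 -> skip
r=11=1011 popcount=3 -> KEEP
r=12=1100 popcount=2 -> skip
r=13=1101 popcount=3 -> KEEP
r=14=1110 popcount=3 -> KEEP
r=15=1111 popcount=4 -> skip
r=16=10000 popcount=1 -> skip
r=17=10001 popcount=2 -> skip
r=18=10010 popcount=2 -> skip
r=19=10011 popcount=3 -> KEEP
r=20=10100 popcount=2 -> skip
r=21=10101 popcount=3 -> KEEP
r=22=10110 popcount=3 -> KEEP
r=23=10111 popcount=4 -> skip
r=24=11000 popcount=2 -> skip
r=25=11001 popcount=3 -> KEEP
r=26=11010 popcount=3 -> KEEP
r=27=11011 popcount=4 -> skip
r=28=11100 popcount=3 -> KEEP
r=29=11101 popcount=4 -> skip
r=30=11110 popcount=4 -> skip
r=31=11111 popcount=5 -> skip
r=32=100000 popcount=1 -> skip
r=33=100001 popcount=2 -> skip
r=34=100010 popcount=2 -> skip
r=35=100011 popcount=3 -> KEEP
r=36=100100 popcount=2 -> skip
r=37=100101 popcount=3 -> KEEP
r=38=100110 popcount=3 -> KEEP
Kept rows: 7 11 13 14 19 21 22 25 26 28 35 37 38

Answer: 7 11 13 14 19 21 22 25 26 28 35 37 38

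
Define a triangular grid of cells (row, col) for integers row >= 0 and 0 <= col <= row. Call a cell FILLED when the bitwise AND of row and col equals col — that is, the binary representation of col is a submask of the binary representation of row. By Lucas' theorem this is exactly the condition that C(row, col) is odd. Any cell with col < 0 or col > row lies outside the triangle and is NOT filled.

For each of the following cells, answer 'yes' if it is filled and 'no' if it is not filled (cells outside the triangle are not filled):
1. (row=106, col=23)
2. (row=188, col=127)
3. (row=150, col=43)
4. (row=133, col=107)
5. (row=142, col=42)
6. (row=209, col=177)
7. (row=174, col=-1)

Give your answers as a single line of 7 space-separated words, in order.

(106,23): row=0b1101010, col=0b10111, row AND col = 0b10 = 2; 2 != 23 -> empty
(188,127): row=0b10111100, col=0b1111111, row AND col = 0b111100 = 60; 60 != 127 -> empty
(150,43): row=0b10010110, col=0b101011, row AND col = 0b10 = 2; 2 != 43 -> empty
(133,107): row=0b10000101, col=0b1101011, row AND col = 0b1 = 1; 1 != 107 -> empty
(142,42): row=0b10001110, col=0b101010, row AND col = 0b1010 = 10; 10 != 42 -> empty
(209,177): row=0b11010001, col=0b10110001, row AND col = 0b10010001 = 145; 145 != 177 -> empty
(174,-1): col outside [0, 174] -> not filled

Answer: no no no no no no no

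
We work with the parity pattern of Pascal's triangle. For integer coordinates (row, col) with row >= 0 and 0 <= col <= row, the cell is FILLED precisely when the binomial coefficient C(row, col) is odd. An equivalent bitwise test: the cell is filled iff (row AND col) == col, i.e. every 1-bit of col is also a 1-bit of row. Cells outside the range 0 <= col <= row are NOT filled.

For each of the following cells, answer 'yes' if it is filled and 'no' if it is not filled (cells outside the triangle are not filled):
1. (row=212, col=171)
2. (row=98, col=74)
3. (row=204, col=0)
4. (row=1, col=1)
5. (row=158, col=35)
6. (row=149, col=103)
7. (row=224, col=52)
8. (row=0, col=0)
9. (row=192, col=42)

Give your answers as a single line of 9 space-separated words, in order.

(212,171): row=0b11010100, col=0b10101011, row AND col = 0b10000000 = 128; 128 != 171 -> empty
(98,74): row=0b1100010, col=0b1001010, row AND col = 0b1000010 = 66; 66 != 74 -> empty
(204,0): row=0b11001100, col=0b0, row AND col = 0b0 = 0; 0 == 0 -> filled
(1,1): row=0b1, col=0b1, row AND col = 0b1 = 1; 1 == 1 -> filled
(158,35): row=0b10011110, col=0b100011, row AND col = 0b10 = 2; 2 != 35 -> empty
(149,103): row=0b10010101, col=0b1100111, row AND col = 0b101 = 5; 5 != 103 -> empty
(224,52): row=0b11100000, col=0b110100, row AND col = 0b100000 = 32; 32 != 52 -> empty
(0,0): row=0b0, col=0b0, row AND col = 0b0 = 0; 0 == 0 -> filled
(192,42): row=0b11000000, col=0b101010, row AND col = 0b0 = 0; 0 != 42 -> empty

Answer: no no yes yes no no no yes no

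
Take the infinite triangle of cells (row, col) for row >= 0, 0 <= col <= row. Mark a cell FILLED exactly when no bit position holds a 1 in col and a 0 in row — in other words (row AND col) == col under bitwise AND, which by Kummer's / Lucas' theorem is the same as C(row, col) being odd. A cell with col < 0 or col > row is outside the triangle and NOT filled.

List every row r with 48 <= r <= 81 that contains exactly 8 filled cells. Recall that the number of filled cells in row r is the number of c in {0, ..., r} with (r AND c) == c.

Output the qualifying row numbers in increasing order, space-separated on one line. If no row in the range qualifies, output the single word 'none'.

Row r has 2^popcount(r) filled cells, so we need popcount(r) = log2(8) = 3.
Scan r = 48..81 and keep those with exactly 3 one-bits:
r=48=110000 popcount=2 -> skip
r=49=110001 popcount=3 -> KEEP
r=50=110010 popcount=3 -> KEEP
r=51=110011 popcount=4 -> skip
r=52=110100 popcount=3 -> KEEP
r=53=110101 popcount=4 -> skip
r=54=110110 popcount=4 -> skip
r=55=110111 popcount=5 -> skip
r=56=111000 popcount=3 -> KEEP
r=57=111001 popcount=4 -> skip
r=58=111010 popcount=4 -> skip
r=59=111011 popcount=5 -> skip
r=60=111100 popcount=4 -> skip
r=61=111101 popcount=5 -> skip
r=62=111110 popcount=5 -> skip
r=63=111111 popcount=6 -> skip
r=64=1000000 popcount=1 -> skip
r=65=1000001 popcount=2 -> skip
r=66=1000010 popcount=2 -> skip
r=67=1000011 popcount=3 -> KEEP
r=68=1000100 popcount=2 -> skip
r=69=1000101 popcount=3 -> KEEP
r=70=1000110 popcount=3 -> KEEP
r=71=1000111 popcount=4 -> skip
r=72=1001000 popcount=2 -> skip
r=73=1001001 popcount=3 -> KEEP
r=74=1001010 popcount=3 -> KEEP
r=75=1001011 popcount=4 -> skip
r=76=1001100 popcount=3 -> KEEP
r=77=1001101 popcount=4 -> skip
r=78=1001110 popcount=4 -> skip
r=79=1001111 popcount=5 -> skip
r=80=1010000 popcount=2 -> skip
r=81=1010001 popcount=3 -> KEEP
Kept rows: 49 50 52 56 67 69 70 73 74 76 81

Answer: 49 50 52 56 67 69 70 73 74 76 81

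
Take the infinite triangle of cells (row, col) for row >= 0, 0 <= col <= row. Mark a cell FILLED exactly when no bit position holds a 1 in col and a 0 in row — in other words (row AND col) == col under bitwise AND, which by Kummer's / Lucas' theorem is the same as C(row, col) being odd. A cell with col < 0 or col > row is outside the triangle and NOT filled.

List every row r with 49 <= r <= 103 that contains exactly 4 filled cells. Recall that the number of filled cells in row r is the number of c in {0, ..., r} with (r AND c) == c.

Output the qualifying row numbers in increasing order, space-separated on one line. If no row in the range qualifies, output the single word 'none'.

Row r has 2^popcount(r) filled cells, so we need popcount(r) = log2(4) = 2.
Scan r = 49..103 and keep those with exactly 2 one-bits:
r=49=110001 popcount=3 -> skip
r=50=110010 popcount=3 -> skip
r=51=110011 popcount=4 -> skip
r=52=110100 popcount=3 -> skip
r=53=110101 popcount=4 -> skip
r=54=110110 popcount=4 -> skip
r=55=110111 popcount=5 -> skip
r=56=111000 popcount=3 -> skip
r=57=111001 popcount=4 -> skip
r=58=111010 popcount=4 -> skip
r=59=111011 popcount=5 -> skip
r=60=111100 popcount=4 -> skip
r=61=111101 popcount=5 -> skip
r=62=111110 popcount=5 -> skip
r=63=111111 popcount=6 -> skip
r=64=1000000 popcount=1 -> skip
r=65=1000001 popcount=2 -> KEEP
r=66=1000010 popcount=2 -> KEEP
r=67=1000011 popcount=3 -> skip
r=68=1000100 popcount=2 -> KEEP
r=69=1000101 popcount=3 -> skip
r=70=1000110 popcount=3 -> skip
r=71=1000111 popcount=4 -> skip
r=72=1001000 popcount=2 -> KEEP
r=73=1001001 popcount=3 -> skip
r=74=1001010 popcount=3 -> skip
r=75=1001011 popcount=4 -> skip
r=76=1001100 popcount=3 -> skip
r=77=1001101 popcount=4 -> skip
r=78=1001110 popcount=4 -> skip
r=79=1001111 popcount=5 -> skip
r=80=1010000 popcount=2 -> KEEP
r=81=1010001 popcount=3 -> skip
r=82=1010010 popcount=3 -> skip
r=83=1010011 popcount=4 -> skip
r=84=1010100 popcount=3 -> skip
r=85=1010101 popcount=4 -> skip
r=86=1010110 popcount=4 -> skip
r=87=1010111 popcount=5 -> skip
r=88=1011000 popcount=3 -> skip
r=89=1011001 popcount=4 -> skip
r=90=1011010 popcount=4 -> skip
r=91=1011011 popcount=5 -> skip
r=92=1011100 popcount=4 -> skip
r=93=1011101 popcount=5 -> skip
r=94=1011110 popcount=5 -> skip
r=95=1011111 popcount=6 -> skip
r=96=1100000 popcount=2 -> KEEP
r=97=1100001 popcount=3 -> skip
r=98=1100010 popcount=3 -> skip
r=99=1100011 popcount=4 -> skip
r=100=1100100 popcount=3 -> skip
r=101=1100101 popcount=4 -> skip
r=102=1100110 popcount=4 -> skip
r=103=1100111 popcount=5 -> skip
Kept rows: 65 66 68 72 80 96

Answer: 65 66 68 72 80 96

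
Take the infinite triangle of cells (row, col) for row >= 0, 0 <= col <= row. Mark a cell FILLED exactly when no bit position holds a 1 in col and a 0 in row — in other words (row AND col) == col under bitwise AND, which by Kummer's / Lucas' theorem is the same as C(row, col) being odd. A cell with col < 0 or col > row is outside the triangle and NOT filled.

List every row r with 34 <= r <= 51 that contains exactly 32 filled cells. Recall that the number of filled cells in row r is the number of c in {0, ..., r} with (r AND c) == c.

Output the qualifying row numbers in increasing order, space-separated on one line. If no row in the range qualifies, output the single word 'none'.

Row r has 2^popcount(r) filled cells, so we need popcount(r) = log2(32) = 5.
Scan r = 34..51 and keep those with exactly 5 one-bits:
r=34=100010 popcount=2 -> skip
r=35=100011 popcount=3 -> skip
r=36=100100 popcount=2 -> skip
r=37=100101 popcount=3 -> skip
r=38=100110 popcount=3 -> skip
r=39=100111 popcount=4 -> skip
r=40=101000 popcount=2 -> skip
r=41=101001 popcount=3 -> skip
r=42=101010 popcount=3 -> skip
r=43=101011 popcount=4 -> skip
r=44=101100 popcount=3 -> skip
r=45=101101 popcount=4 -> skip
r=46=101110 popcount=4 -> skip
r=47=101111 popcount=5 -> KEEP
r=48=110000 popcount=2 -> skip
r=49=110001 popcount=3 -> skip
r=50=110010 popcount=3 -> skip
r=51=110011 popcount=4 -> skip
Kept rows: 47

Answer: 47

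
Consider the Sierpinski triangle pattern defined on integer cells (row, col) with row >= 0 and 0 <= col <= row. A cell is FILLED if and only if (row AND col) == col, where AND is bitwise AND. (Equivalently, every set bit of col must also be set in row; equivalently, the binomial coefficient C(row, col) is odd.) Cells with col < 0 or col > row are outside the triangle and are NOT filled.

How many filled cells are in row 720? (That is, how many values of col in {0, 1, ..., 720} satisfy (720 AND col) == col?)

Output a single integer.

720 in binary = 1011010000
popcount(720) = number of 1-bits in 1011010000 = 4
A col c satisfies (720 AND c) == c iff every set bit of c is also set in 720; each of the 4 set bits of 720 can independently be on or off in c.
count = 2^4 = 16

Answer: 16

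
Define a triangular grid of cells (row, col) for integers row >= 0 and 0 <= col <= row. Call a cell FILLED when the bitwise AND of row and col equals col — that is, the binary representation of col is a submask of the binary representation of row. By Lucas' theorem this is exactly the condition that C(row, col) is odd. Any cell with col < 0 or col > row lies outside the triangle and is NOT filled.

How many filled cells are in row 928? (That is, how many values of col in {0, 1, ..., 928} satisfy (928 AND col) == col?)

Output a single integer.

Answer: 16

Derivation:
928 in binary = 1110100000
popcount(928) = number of 1-bits in 1110100000 = 4
A col c satisfies (928 AND c) == c iff every set bit of c is also set in 928; each of the 4 set bits of 928 can independently be on or off in c.
count = 2^4 = 16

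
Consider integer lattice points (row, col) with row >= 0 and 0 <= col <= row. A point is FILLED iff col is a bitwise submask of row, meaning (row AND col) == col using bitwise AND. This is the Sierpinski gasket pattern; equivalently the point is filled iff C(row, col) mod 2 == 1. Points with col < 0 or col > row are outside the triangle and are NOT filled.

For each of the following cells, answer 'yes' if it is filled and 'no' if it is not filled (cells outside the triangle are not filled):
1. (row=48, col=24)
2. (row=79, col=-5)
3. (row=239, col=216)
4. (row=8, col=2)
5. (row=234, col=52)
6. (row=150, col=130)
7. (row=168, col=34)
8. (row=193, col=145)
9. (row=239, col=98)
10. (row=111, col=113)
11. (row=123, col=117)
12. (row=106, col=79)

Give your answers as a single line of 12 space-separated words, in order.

Answer: no no no no no yes no no yes no no no

Derivation:
(48,24): row=0b110000, col=0b11000, row AND col = 0b10000 = 16; 16 != 24 -> empty
(79,-5): col outside [0, 79] -> not filled
(239,216): row=0b11101111, col=0b11011000, row AND col = 0b11001000 = 200; 200 != 216 -> empty
(8,2): row=0b1000, col=0b10, row AND col = 0b0 = 0; 0 != 2 -> empty
(234,52): row=0b11101010, col=0b110100, row AND col = 0b100000 = 32; 32 != 52 -> empty
(150,130): row=0b10010110, col=0b10000010, row AND col = 0b10000010 = 130; 130 == 130 -> filled
(168,34): row=0b10101000, col=0b100010, row AND col = 0b100000 = 32; 32 != 34 -> empty
(193,145): row=0b11000001, col=0b10010001, row AND col = 0b10000001 = 129; 129 != 145 -> empty
(239,98): row=0b11101111, col=0b1100010, row AND col = 0b1100010 = 98; 98 == 98 -> filled
(111,113): col outside [0, 111] -> not filled
(123,117): row=0b1111011, col=0b1110101, row AND col = 0b1110001 = 113; 113 != 117 -> empty
(106,79): row=0b1101010, col=0b1001111, row AND col = 0b1001010 = 74; 74 != 79 -> empty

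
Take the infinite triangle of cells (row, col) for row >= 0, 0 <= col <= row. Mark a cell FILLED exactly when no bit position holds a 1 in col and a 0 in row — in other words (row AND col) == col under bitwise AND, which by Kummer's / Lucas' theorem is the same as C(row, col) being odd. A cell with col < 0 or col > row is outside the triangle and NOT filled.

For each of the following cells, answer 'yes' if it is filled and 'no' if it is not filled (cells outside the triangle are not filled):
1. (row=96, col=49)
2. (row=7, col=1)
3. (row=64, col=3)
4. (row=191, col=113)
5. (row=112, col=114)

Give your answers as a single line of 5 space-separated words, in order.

(96,49): row=0b1100000, col=0b110001, row AND col = 0b100000 = 32; 32 != 49 -> empty
(7,1): row=0b111, col=0b1, row AND col = 0b1 = 1; 1 == 1 -> filled
(64,3): row=0b1000000, col=0b11, row AND col = 0b0 = 0; 0 != 3 -> empty
(191,113): row=0b10111111, col=0b1110001, row AND col = 0b110001 = 49; 49 != 113 -> empty
(112,114): col outside [0, 112] -> not filled

Answer: no yes no no no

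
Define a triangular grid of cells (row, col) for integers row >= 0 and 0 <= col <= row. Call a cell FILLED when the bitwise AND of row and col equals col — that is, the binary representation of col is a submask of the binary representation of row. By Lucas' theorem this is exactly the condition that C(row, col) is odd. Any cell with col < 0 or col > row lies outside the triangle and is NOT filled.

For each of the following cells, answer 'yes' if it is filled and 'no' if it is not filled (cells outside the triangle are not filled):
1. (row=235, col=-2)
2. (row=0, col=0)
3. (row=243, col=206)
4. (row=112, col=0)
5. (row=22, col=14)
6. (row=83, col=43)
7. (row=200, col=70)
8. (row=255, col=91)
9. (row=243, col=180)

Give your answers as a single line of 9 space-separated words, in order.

Answer: no yes no yes no no no yes no

Derivation:
(235,-2): col outside [0, 235] -> not filled
(0,0): row=0b0, col=0b0, row AND col = 0b0 = 0; 0 == 0 -> filled
(243,206): row=0b11110011, col=0b11001110, row AND col = 0b11000010 = 194; 194 != 206 -> empty
(112,0): row=0b1110000, col=0b0, row AND col = 0b0 = 0; 0 == 0 -> filled
(22,14): row=0b10110, col=0b1110, row AND col = 0b110 = 6; 6 != 14 -> empty
(83,43): row=0b1010011, col=0b101011, row AND col = 0b11 = 3; 3 != 43 -> empty
(200,70): row=0b11001000, col=0b1000110, row AND col = 0b1000000 = 64; 64 != 70 -> empty
(255,91): row=0b11111111, col=0b1011011, row AND col = 0b1011011 = 91; 91 == 91 -> filled
(243,180): row=0b11110011, col=0b10110100, row AND col = 0b10110000 = 176; 176 != 180 -> empty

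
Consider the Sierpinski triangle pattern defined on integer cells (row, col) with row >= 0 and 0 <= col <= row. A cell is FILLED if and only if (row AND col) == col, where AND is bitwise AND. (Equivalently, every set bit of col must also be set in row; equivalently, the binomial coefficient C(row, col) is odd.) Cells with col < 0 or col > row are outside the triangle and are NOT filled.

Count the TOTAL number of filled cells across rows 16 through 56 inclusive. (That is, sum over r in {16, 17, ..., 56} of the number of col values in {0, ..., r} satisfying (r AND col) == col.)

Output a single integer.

Answer: 440

Derivation:
r16=10000 pc1: +2 =2
r17=10001 pc2: +4 =6
r18=10010 pc2: +4 =10
r19=10011 pc3: +8 =18
r20=10100 pc2: +4 =22
r21=10101 pc3: +8 =30
r22=10110 pc3: +8 =38
r23=10111 pc4: +16 =54
r24=11000 pc2: +4 =58
r25=11001 pc3: +8 =66
r26=11010 pc3: +8 =74
r27=11011 pc4: +16 =90
r28=11100 pc3: +8 =98
r29=11101 pc4: +16 =114
r30=11110 pc4: +16 =130
r31=11111 pc5: +32 =162
r32=100000 pc1: +2 =164
r33=100001 pc2: +4 =168
r34=100010 pc2: +4 =172
r35=100011 pc3: +8 =180
r36=100100 pc2: +4 =184
r37=100101 pc3: +8 =192
r38=100110 pc3: +8 =200
r39=100111 pc4: +16 =216
r40=101000 pc2: +4 =220
r41=101001 pc3: +8 =228
r42=101010 pc3: +8 =236
r43=101011 pc4: +16 =252
r44=101100 pc3: +8 =260
r45=101101 pc4: +16 =276
r46=101110 pc4: +16 =292
r47=101111 pc5: +32 =324
r48=110000 pc2: +4 =328
r49=110001 pc3: +8 =336
r50=110010 pc3: +8 =344
r51=110011 pc4: +16 =360
r52=110100 pc3: +8 =368
r53=110101 pc4: +16 =384
r54=110110 pc4: +16 =400
r55=110111 pc5: +32 =432
r56=111000 pc3: +8 =440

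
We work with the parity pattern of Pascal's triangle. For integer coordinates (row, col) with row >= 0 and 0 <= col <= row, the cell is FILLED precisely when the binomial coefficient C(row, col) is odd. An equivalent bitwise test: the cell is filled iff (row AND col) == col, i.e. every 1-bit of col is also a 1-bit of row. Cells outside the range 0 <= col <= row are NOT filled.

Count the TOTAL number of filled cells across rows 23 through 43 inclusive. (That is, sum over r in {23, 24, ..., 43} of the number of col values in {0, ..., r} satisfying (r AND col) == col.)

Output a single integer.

Answer: 214

Derivation:
r23=10111 pc4: +16 =16
r24=11000 pc2: +4 =20
r25=11001 pc3: +8 =28
r26=11010 pc3: +8 =36
r27=11011 pc4: +16 =52
r28=11100 pc3: +8 =60
r29=11101 pc4: +16 =76
r30=11110 pc4: +16 =92
r31=11111 pc5: +32 =124
r32=100000 pc1: +2 =126
r33=100001 pc2: +4 =130
r34=100010 pc2: +4 =134
r35=100011 pc3: +8 =142
r36=100100 pc2: +4 =146
r37=100101 pc3: +8 =154
r38=100110 pc3: +8 =162
r39=100111 pc4: +16 =178
r40=101000 pc2: +4 =182
r41=101001 pc3: +8 =190
r42=101010 pc3: +8 =198
r43=101011 pc4: +16 =214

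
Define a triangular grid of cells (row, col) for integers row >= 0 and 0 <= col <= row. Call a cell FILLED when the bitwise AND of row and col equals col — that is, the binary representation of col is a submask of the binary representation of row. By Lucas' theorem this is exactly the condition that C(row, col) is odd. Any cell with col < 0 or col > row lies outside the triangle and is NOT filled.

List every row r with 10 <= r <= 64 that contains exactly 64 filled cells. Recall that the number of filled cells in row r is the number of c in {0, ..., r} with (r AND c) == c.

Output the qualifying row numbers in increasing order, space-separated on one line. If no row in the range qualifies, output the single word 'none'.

Row r has 2^popcount(r) filled cells, so we need popcount(r) = log2(64) = 6.
Scan r = 10..64 and keep those with exactly 6 one-bits:
r=10=1010 popcount=2 -> skip
r=11=1011 popcount=3 -> skip
r=12=1100 popcount=2 -> skip
r=13=1101 popcount=3 -> skip
r=14=1110 popcount=3 -> skip
r=15=1111 popcount=4 -> skip
r=16=10000 popcount=1 -> skip
r=17=10001 popcount=2 -> skip
r=18=10010 popcount=2 -> skip
r=19=10011 popcount=3 -> skip
r=20=10100 popcount=2 -> skip
r=21=10101 popcount=3 -> skip
r=22=10110 popcount=3 -> skip
r=23=10111 popcount=4 -> skip
r=24=11000 popcount=2 -> skip
r=25=11001 popcount=3 -> skip
r=26=11010 popcount=3 -> skip
r=27=11011 popcount=4 -> skip
r=28=11100 popcount=3 -> skip
r=29=11101 popcount=4 -> skip
r=30=11110 popcount=4 -> skip
r=31=11111 popcount=5 -> skip
r=32=100000 popcount=1 -> skip
r=33=100001 popcount=2 -> skip
r=34=100010 popcount=2 -> skip
r=35=100011 popcount=3 -> skip
r=36=100100 popcount=2 -> skip
r=37=100101 popcount=3 -> skip
r=38=100110 popcount=3 -> skip
r=39=100111 popcount=4 -> skip
r=40=101000 popcount=2 -> skip
r=41=101001 popcount=3 -> skip
r=42=101010 popcount=3 -> skip
r=43=101011 popcount=4 -> skip
r=44=101100 popcount=3 -> skip
r=45=101101 popcount=4 -> skip
r=46=101110 popcount=4 -> skip
r=47=101111 popcount=5 -> skip
r=48=110000 popcount=2 -> skip
r=49=110001 popcount=3 -> skip
r=50=110010 popcount=3 -> skip
r=51=110011 popcount=4 -> skip
r=52=110100 popcount=3 -> skip
r=53=110101 popcount=4 -> skip
r=54=110110 popcount=4 -> skip
r=55=110111 popcount=5 -> skip
r=56=111000 popcount=3 -> skip
r=57=111001 popcount=4 -> skip
r=58=111010 popcount=4 -> skip
r=59=111011 popcount=5 -> skip
r=60=111100 popcount=4 -> skip
r=61=111101 popcount=5 -> skip
r=62=111110 popcount=5 -> skip
r=63=111111 popcount=6 -> KEEP
r=64=1000000 popcount=1 -> skip
Kept rows: 63

Answer: 63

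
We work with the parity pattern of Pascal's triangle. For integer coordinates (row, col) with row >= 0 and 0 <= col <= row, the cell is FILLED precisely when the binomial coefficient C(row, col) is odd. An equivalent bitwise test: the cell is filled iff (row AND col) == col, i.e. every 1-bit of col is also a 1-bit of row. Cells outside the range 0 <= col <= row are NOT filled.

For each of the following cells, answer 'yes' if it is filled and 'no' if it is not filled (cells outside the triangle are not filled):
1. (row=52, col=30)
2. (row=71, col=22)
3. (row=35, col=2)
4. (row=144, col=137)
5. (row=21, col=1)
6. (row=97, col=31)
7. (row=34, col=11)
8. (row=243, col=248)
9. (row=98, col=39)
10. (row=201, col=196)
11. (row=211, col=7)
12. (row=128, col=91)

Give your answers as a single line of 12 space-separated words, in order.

Answer: no no yes no yes no no no no no no no

Derivation:
(52,30): row=0b110100, col=0b11110, row AND col = 0b10100 = 20; 20 != 30 -> empty
(71,22): row=0b1000111, col=0b10110, row AND col = 0b110 = 6; 6 != 22 -> empty
(35,2): row=0b100011, col=0b10, row AND col = 0b10 = 2; 2 == 2 -> filled
(144,137): row=0b10010000, col=0b10001001, row AND col = 0b10000000 = 128; 128 != 137 -> empty
(21,1): row=0b10101, col=0b1, row AND col = 0b1 = 1; 1 == 1 -> filled
(97,31): row=0b1100001, col=0b11111, row AND col = 0b1 = 1; 1 != 31 -> empty
(34,11): row=0b100010, col=0b1011, row AND col = 0b10 = 2; 2 != 11 -> empty
(243,248): col outside [0, 243] -> not filled
(98,39): row=0b1100010, col=0b100111, row AND col = 0b100010 = 34; 34 != 39 -> empty
(201,196): row=0b11001001, col=0b11000100, row AND col = 0b11000000 = 192; 192 != 196 -> empty
(211,7): row=0b11010011, col=0b111, row AND col = 0b11 = 3; 3 != 7 -> empty
(128,91): row=0b10000000, col=0b1011011, row AND col = 0b0 = 0; 0 != 91 -> empty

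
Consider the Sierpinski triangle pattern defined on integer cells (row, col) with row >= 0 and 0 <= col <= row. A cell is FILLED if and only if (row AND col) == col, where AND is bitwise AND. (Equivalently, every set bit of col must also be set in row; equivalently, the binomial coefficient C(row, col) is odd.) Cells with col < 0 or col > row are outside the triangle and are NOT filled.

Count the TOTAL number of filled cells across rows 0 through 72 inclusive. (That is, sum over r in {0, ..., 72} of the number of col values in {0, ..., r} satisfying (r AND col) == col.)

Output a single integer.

Answer: 787

Derivation:
r0=0 pc0: +1 =1
r1=1 pc1: +2 =3
r2=10 pc1: +2 =5
r3=11 pc2: +4 =9
r4=100 pc1: +2 =11
r5=101 pc2: +4 =15
r6=110 pc2: +4 =19
r7=111 pc3: +8 =27
r8=1000 pc1: +2 =29
r9=1001 pc2: +4 =33
r10=1010 pc2: +4 =37
r11=1011 pc3: +8 =45
r12=1100 pc2: +4 =49
r13=1101 pc3: +8 =57
r14=1110 pc3: +8 =65
r15=1111 pc4: +16 =81
r16=10000 pc1: +2 =83
r17=10001 pc2: +4 =87
r18=10010 pc2: +4 =91
r19=10011 pc3: +8 =99
r20=10100 pc2: +4 =103
r21=10101 pc3: +8 =111
r22=10110 pc3: +8 =119
r23=10111 pc4: +16 =135
r24=11000 pc2: +4 =139
r25=11001 pc3: +8 =147
r26=11010 pc3: +8 =155
r27=11011 pc4: +16 =171
r28=11100 pc3: +8 =179
r29=11101 pc4: +16 =195
r30=11110 pc4: +16 =211
r31=11111 pc5: +32 =243
r32=100000 pc1: +2 =245
r33=100001 pc2: +4 =249
r34=100010 pc2: +4 =253
r35=100011 pc3: +8 =261
r36=100100 pc2: +4 =265
r37=100101 pc3: +8 =273
r38=100110 pc3: +8 =281
r39=100111 pc4: +16 =297
r40=101000 pc2: +4 =301
r41=101001 pc3: +8 =309
r42=101010 pc3: +8 =317
r43=101011 pc4: +16 =333
r44=101100 pc3: +8 =341
r45=101101 pc4: +16 =357
r46=101110 pc4: +16 =373
r47=101111 pc5: +32 =405
r48=110000 pc2: +4 =409
r49=110001 pc3: +8 =417
r50=110010 pc3: +8 =425
r51=110011 pc4: +16 =441
r52=110100 pc3: +8 =449
r53=110101 pc4: +16 =465
r54=110110 pc4: +16 =481
r55=110111 pc5: +32 =513
r56=111000 pc3: +8 =521
r57=111001 pc4: +16 =537
r58=111010 pc4: +16 =553
r59=111011 pc5: +32 =585
r60=111100 pc4: +16 =601
r61=111101 pc5: +32 =633
r62=111110 pc5: +32 =665
r63=111111 pc6: +64 =729
r64=1000000 pc1: +2 =731
r65=1000001 pc2: +4 =735
r66=1000010 pc2: +4 =739
r67=1000011 pc3: +8 =747
r68=1000100 pc2: +4 =751
r69=1000101 pc3: +8 =759
r70=1000110 pc3: +8 =767
r71=1000111 pc4: +16 =783
r72=1001000 pc2: +4 =787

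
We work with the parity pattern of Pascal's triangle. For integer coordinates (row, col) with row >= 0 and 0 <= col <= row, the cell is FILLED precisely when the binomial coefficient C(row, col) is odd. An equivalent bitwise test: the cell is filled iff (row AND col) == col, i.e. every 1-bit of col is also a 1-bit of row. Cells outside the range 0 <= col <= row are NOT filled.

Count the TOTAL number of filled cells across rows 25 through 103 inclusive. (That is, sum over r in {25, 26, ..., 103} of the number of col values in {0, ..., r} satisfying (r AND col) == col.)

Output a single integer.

r25=11001 pc3: +8 =8
r26=11010 pc3: +8 =16
r27=11011 pc4: +16 =32
r28=11100 pc3: +8 =40
r29=11101 pc4: +16 =56
r30=11110 pc4: +16 =72
r31=11111 pc5: +32 =104
r32=100000 pc1: +2 =106
r33=100001 pc2: +4 =110
r34=100010 pc2: +4 =114
r35=100011 pc3: +8 =122
r36=100100 pc2: +4 =126
r37=100101 pc3: +8 =134
r38=100110 pc3: +8 =142
r39=100111 pc4: +16 =158
r40=101000 pc2: +4 =162
r41=101001 pc3: +8 =170
r42=101010 pc3: +8 =178
r43=101011 pc4: +16 =194
r44=101100 pc3: +8 =202
r45=101101 pc4: +16 =218
r46=101110 pc4: +16 =234
r47=101111 pc5: +32 =266
r48=110000 pc2: +4 =270
r49=110001 pc3: +8 =278
r50=110010 pc3: +8 =286
r51=110011 pc4: +16 =302
r52=110100 pc3: +8 =310
r53=110101 pc4: +16 =326
r54=110110 pc4: +16 =342
r55=110111 pc5: +32 =374
r56=111000 pc3: +8 =382
r57=111001 pc4: +16 =398
r58=111010 pc4: +16 =414
r59=111011 pc5: +32 =446
r60=111100 pc4: +16 =462
r61=111101 pc5: +32 =494
r62=111110 pc5: +32 =526
r63=111111 pc6: +64 =590
r64=1000000 pc1: +2 =592
r65=1000001 pc2: +4 =596
r66=1000010 pc2: +4 =600
r67=1000011 pc3: +8 =608
r68=1000100 pc2: +4 =612
r69=1000101 pc3: +8 =620
r70=1000110 pc3: +8 =628
r71=1000111 pc4: +16 =644
r72=1001000 pc2: +4 =648
r73=1001001 pc3: +8 =656
r74=1001010 pc3: +8 =664
r75=1001011 pc4: +16 =680
r76=1001100 pc3: +8 =688
r77=1001101 pc4: +16 =704
r78=1001110 pc4: +16 =720
r79=1001111 pc5: +32 =752
r80=1010000 pc2: +4 =756
r81=1010001 pc3: +8 =764
r82=1010010 pc3: +8 =772
r83=1010011 pc4: +16 =788
r84=1010100 pc3: +8 =796
r85=1010101 pc4: +16 =812
r86=1010110 pc4: +16 =828
r87=1010111 pc5: +32 =860
r88=1011000 pc3: +8 =868
r89=1011001 pc4: +16 =884
r90=1011010 pc4: +16 =900
r91=1011011 pc5: +32 =932
r92=1011100 pc4: +16 =948
r93=1011101 pc5: +32 =980
r94=1011110 pc5: +32 =1012
r95=1011111 pc6: +64 =1076
r96=1100000 pc2: +4 =1080
r97=1100001 pc3: +8 =1088
r98=1100010 pc3: +8 =1096
r99=1100011 pc4: +16 =1112
r100=1100100 pc3: +8 =1120
r101=1100101 pc4: +16 =1136
r102=1100110 pc4: +16 =1152
r103=1100111 pc5: +32 =1184

Answer: 1184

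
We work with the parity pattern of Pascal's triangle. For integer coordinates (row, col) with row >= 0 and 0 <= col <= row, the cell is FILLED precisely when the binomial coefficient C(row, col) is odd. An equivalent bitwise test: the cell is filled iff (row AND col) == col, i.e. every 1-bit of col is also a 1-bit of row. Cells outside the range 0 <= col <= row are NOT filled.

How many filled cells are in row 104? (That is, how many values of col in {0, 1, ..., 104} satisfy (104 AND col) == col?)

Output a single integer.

Answer: 8

Derivation:
104 in binary = 1101000
popcount(104) = number of 1-bits in 1101000 = 3
A col c satisfies (104 AND c) == c iff every set bit of c is also set in 104; each of the 3 set bits of 104 can independently be on or off in c.
count = 2^3 = 8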